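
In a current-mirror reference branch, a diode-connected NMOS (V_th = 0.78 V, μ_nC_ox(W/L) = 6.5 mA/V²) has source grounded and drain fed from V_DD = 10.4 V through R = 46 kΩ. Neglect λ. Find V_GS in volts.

V_GS = 1.03 V

With gate tied to drain, V_GS = V_DS ≥ V_GS − V_th, so the device is in saturation.
KCL at the drain: ½ k_n (V_GS − V_th)² = (V_DD − V_GS)/R.
Let x = V_GS − 0.78. Then 150 x² + x − 9.62 = 0, giving x = 0.25 V (positive root), so V_GS = 1.03 V.
I_D = (V_DD − V_GS)/R = (10.4 − 1.03) / 46 = 0.204 mA.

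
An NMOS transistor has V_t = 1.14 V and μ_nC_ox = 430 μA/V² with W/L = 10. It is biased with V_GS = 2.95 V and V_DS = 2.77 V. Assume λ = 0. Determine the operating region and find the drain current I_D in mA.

k_n = μ_nC_ox · (W/L) = 4.3 mA/V².
V_ov = V_GS − V_t = 2.95 − 1.14 = 1.81 V.
Since V_DS = 2.77 V ≥ V_ov = 1.81 V, the device is in saturation.
I_D = ½ k_n V_ov² = 0.5 × 4.3 × 1.81² = 7.04 mA.

Saturation; I_D = 7.04 mA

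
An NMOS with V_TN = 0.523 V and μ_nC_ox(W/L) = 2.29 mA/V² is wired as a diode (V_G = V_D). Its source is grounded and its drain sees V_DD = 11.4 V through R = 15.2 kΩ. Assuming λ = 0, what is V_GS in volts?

With gate tied to drain, V_GS = V_DS ≥ V_GS − V_TN, so the device is in saturation.
KCL at the drain: ½ k_n (V_GS − V_TN)² = (V_DD − V_GS)/R.
Let x = V_GS − 0.523. Then 17.4 x² + x − 10.88 = 0, giving x = 0.762 V (positive root), so V_GS = 1.29 V.
I_D = (V_DD − V_GS)/R = (11.4 − 1.29) / 15.2 = 0.665 mA.

V_GS = 1.29 V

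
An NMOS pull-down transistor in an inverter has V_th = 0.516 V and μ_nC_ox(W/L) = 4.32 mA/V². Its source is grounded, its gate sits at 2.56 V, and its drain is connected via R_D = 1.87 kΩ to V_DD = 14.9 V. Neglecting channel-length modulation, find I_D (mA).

V_GS = V_G = 2.56 V, so V_ov = 2.56 − 0.516 = 2.04 V.
Assume saturation: I_D = ½ k_n V_ov² = 0.5 × 4.32 × 2.04² = 9.02 mA, giving V_DS = V_DD − I_D R_D = 14.9 − 9.02 × 1.87 = -1.98 V.
But -1.98 V < V_ov = 2.04 V, so the device is actually in triode.
In triode I_D = k_n[V_ov V_DS − ½ V_DS²] and I_D = (V_DD − V_DS)/R_D. Equating: 4.04 V_DS² − 17.51 V_DS + 14.9 = 0, giving V_DS = 1.16 V (the root below V_ov).
I_D = (14.9 − 1.16) / 1.87 = 7.35 mA.

I_D = 7.35 mA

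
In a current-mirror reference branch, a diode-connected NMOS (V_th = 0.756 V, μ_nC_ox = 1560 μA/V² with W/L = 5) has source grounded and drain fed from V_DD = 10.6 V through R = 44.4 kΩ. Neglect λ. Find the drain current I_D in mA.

With gate tied to drain, V_GS = V_DS ≥ V_GS − V_th, so the device is in saturation.
k_n = μ_nC_ox · (W/L) = 7.8 mA/V².
KCL at the drain: ½ k_n (V_GS − V_th)² = (V_DD − V_GS)/R.
Let x = V_GS − 0.756. Then 173 x² + x − 9.844 = 0, giving x = 0.236 V (positive root), so V_GS = 0.992 V.
I_D = (V_DD − V_GS)/R = (10.6 − 0.992) / 44.4 = 0.216 mA.

I_D = 0.216 mA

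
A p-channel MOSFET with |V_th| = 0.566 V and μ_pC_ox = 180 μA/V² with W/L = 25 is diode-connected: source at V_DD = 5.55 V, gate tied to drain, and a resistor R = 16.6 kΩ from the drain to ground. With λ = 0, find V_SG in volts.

With gate tied to drain, V_SG = V_SD ≥ V_SG − |V_th|, so the device is in saturation.
k_p = μ_pC_ox · (W/L) = 4.5 mA/V².
KCL at the drain: ½ k_p (V_SG − |V_th|)² = (V_DD − V_SG)/R.
Let x = V_SG − 0.566. Then 37.4 x² + x − 4.984 = 0, giving x = 0.352 V (positive root), so V_SG = 0.918 V.
I_D = (V_DD − V_SG)/R = (5.55 − 0.918) / 16.6 = 0.279 mA.

V_SG = 0.918 V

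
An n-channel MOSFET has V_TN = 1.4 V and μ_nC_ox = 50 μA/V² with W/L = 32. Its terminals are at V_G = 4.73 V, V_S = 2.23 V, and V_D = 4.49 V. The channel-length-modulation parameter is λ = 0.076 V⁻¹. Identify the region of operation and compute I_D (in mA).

V_GS = V_G − V_S = 4.73 − 2.23 = 2.5 V; V_DS = V_D − V_S = 4.49 − 2.23 = 2.26 V.
k_n = μ_nC_ox · (W/L) = 1.6 mA/V².
V_ov = V_GS − V_TN = 2.5 − 1.4 = 1.1 V.
Since V_DS = 2.26 V ≥ V_ov = 1.1 V, the device is in saturation.
I_D = ½ k_n V_ov² (1 + λ V_DS) = 0.5 × 1.6 × 1.1² × (1 + 0.076 × 2.26) = 1.13 mA.

Saturation; I_D = 1.13 mA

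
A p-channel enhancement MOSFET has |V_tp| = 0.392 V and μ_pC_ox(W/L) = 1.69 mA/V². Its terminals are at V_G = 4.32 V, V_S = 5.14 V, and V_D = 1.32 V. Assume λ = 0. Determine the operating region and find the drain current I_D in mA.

Saturation; I_D = 0.155 mA

V_SG = V_S − V_G = 5.14 − 4.32 = 0.82 V; V_SD = V_S − V_D = 5.14 − 1.32 = 3.82 V.
V_ov = V_SG − |V_tp| = 0.82 − 0.392 = 0.428 V.
Since V_SD = 3.82 V ≥ V_ov = 0.428 V, the device is in saturation.
I_D = ½ k_p V_ov² = 0.5 × 1.69 × 0.428² = 0.155 mA.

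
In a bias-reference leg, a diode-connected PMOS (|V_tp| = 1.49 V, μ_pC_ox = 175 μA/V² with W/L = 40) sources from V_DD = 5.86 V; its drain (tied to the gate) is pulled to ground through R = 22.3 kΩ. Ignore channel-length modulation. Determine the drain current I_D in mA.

With gate tied to drain, V_SG = V_SD ≥ V_SG − |V_tp|, so the device is in saturation.
k_p = μ_pC_ox · (W/L) = 7 mA/V².
KCL at the drain: ½ k_p (V_SG − |V_tp|)² = (V_DD − V_SG)/R.
Let x = V_SG − 1.49. Then 78 x² + x − 4.37 = 0, giving x = 0.23 V (positive root), so V_SG = 1.72 V.
I_D = (V_DD − V_SG)/R = (5.86 − 1.72) / 22.3 = 0.186 mA.

I_D = 0.186 mA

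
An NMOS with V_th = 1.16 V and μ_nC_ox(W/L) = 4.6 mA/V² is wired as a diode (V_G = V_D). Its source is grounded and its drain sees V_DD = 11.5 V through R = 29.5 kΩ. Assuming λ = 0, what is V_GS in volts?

V_GS = 1.54 V

With gate tied to drain, V_GS = V_DS ≥ V_GS − V_th, so the device is in saturation.
KCL at the drain: ½ k_n (V_GS − V_th)² = (V_DD − V_GS)/R.
Let x = V_GS − 1.16. Then 67.8 x² + x − 10.34 = 0, giving x = 0.383 V (positive root), so V_GS = 1.54 V.
I_D = (V_DD − V_GS)/R = (11.5 − 1.54) / 29.5 = 0.338 mA.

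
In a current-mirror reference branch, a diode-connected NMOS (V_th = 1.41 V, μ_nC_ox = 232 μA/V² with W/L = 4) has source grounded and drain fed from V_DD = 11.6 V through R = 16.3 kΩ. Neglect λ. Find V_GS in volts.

V_GS = 2.51 V

With gate tied to drain, V_GS = V_DS ≥ V_GS − V_th, so the device is in saturation.
k_n = μ_nC_ox · (W/L) = 0.928 mA/V².
KCL at the drain: ½ k_n (V_GS − V_th)² = (V_DD − V_GS)/R.
Let x = V_GS − 1.41. Then 7.56 x² + x − 10.19 = 0, giving x = 1.1 V (positive root), so V_GS = 2.51 V.
I_D = (V_DD − V_GS)/R = (11.6 − 2.51) / 16.3 = 0.558 mA.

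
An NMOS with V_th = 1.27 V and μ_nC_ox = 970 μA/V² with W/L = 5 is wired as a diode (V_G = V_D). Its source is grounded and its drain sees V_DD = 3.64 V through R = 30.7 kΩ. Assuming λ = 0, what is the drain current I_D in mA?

With gate tied to drain, V_GS = V_DS ≥ V_GS − V_th, so the device is in saturation.
k_n = μ_nC_ox · (W/L) = 4.85 mA/V².
KCL at the drain: ½ k_n (V_GS − V_th)² = (V_DD − V_GS)/R.
Let x = V_GS − 1.27. Then 74.4 x² + x − 2.37 = 0, giving x = 0.172 V (positive root), so V_GS = 1.44 V.
I_D = (V_DD − V_GS)/R = (3.64 − 1.44) / 30.7 = 0.0716 mA.

I_D = 0.0716 mA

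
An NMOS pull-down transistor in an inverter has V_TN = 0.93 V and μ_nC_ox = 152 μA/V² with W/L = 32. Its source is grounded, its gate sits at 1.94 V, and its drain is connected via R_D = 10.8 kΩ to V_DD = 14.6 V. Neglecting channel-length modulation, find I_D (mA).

I_D = 1.32 mA

V_GS = V_G = 1.94 V, so V_ov = 1.94 − 0.93 = 1.01 V.
k_n = μ_nC_ox · (W/L) = 4.864 mA/V².
Assume saturation: I_D = ½ k_n V_ov² = 0.5 × 4.864 × 1.01² = 2.48 mA, giving V_DS = V_DD − I_D R_D = 14.6 − 2.48 × 10.8 = -12.2 V.
But -12.2 V < V_ov = 1.01 V, so the device is actually in triode.
In triode I_D = k_n[V_ov V_DS − ½ V_DS²] and I_D = (V_DD − V_DS)/R_D. Equating: 26.3 V_DS² − 54.06 V_DS + 14.6 = 0, giving V_DS = 0.32 V (the root below V_ov).
I_D = (14.6 − 0.32) / 10.8 = 1.32 mA.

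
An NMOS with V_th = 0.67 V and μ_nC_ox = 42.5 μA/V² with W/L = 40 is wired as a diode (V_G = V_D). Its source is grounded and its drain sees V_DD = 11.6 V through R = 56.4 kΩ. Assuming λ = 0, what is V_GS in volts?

V_GS = 1.14 V

With gate tied to drain, V_GS = V_DS ≥ V_GS − V_th, so the device is in saturation.
k_n = μ_nC_ox · (W/L) = 1.7 mA/V².
KCL at the drain: ½ k_n (V_GS − V_th)² = (V_DD − V_GS)/R.
Let x = V_GS − 0.67. Then 47.9 x² + x − 10.93 = 0, giving x = 0.467 V (positive root), so V_GS = 1.14 V.
I_D = (V_DD − V_GS)/R = (11.6 − 1.14) / 56.4 = 0.186 mA.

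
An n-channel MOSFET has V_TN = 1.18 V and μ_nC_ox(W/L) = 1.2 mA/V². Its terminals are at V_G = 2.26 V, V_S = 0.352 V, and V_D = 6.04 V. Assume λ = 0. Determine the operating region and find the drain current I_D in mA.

Saturation; I_D = 0.318 mA

V_GS = V_G − V_S = 2.26 − 0.352 = 1.91 V; V_DS = V_D − V_S = 6.04 − 0.352 = 5.69 V.
V_ov = V_GS − V_TN = 1.91 − 1.18 = 0.728 V.
Since V_DS = 5.69 V ≥ V_ov = 0.728 V, the device is in saturation.
I_D = ½ k_n V_ov² = 0.5 × 1.2 × 0.728² = 0.318 mA.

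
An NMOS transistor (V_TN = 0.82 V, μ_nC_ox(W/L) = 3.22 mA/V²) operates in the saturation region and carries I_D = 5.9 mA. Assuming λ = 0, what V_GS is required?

V_GS = 2.73 V

In saturation I_D = ½ k_n (V_GS − V_TN)², so V_GS − V_TN = √(2 I_D / k_n) = √(2 × 5.9 / 3.22) = 1.91 V.
V_GS = 0.82 + 1.91 = 2.73 V.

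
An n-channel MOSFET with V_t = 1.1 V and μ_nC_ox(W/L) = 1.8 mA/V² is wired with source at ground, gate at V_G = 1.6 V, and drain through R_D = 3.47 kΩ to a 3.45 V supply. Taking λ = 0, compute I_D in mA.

I_D = 0.225 mA

V_GS = V_G = 1.6 V, so V_ov = 1.6 − 1.1 = 0.5 V.
Assume saturation: I_D = ½ k_n V_ov² = 0.5 × 1.8 × 0.5² = 0.225 mA, giving V_DS = V_DD − I_D R_D = 3.45 − 0.225 × 3.47 = 2.67 V.
V_DS = 2.67 V ≥ V_ov = 0.5 V, confirming saturation.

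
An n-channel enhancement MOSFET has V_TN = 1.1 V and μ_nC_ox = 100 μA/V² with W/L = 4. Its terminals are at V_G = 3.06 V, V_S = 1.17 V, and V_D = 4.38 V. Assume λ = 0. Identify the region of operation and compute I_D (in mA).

V_GS = V_G − V_S = 3.06 − 1.17 = 1.89 V; V_DS = V_D − V_S = 4.38 − 1.17 = 3.21 V.
k_n = μ_nC_ox · (W/L) = 0.4 mA/V².
V_ov = V_GS − V_TN = 1.89 − 1.1 = 0.79 V.
Since V_DS = 3.21 V ≥ V_ov = 0.79 V, the device is in saturation.
I_D = ½ k_n V_ov² = 0.5 × 0.4 × 0.79² = 0.125 mA.

Saturation; I_D = 0.125 mA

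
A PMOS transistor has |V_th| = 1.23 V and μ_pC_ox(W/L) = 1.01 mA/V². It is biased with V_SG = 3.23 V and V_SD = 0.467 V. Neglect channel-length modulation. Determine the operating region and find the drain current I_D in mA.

Triode; I_D = 0.833 mA

V_ov = V_SG − |V_th| = 3.23 − 1.23 = 2 V.
Since V_SD = 0.467 V < V_ov = 2 V, the device is in the triode region.
I_D = k_p [V_ov · V_SD − ½ V_SD²] = 1.01 × [2 × 0.467 − 0.5 × 0.467²] = 0.833 mA.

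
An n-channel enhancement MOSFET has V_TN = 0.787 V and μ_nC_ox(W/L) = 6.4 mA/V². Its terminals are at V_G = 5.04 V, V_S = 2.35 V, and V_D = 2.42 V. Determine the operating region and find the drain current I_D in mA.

V_GS = V_G − V_S = 5.04 − 2.35 = 2.69 V; V_DS = V_D − V_S = 2.42 − 2.35 = 0.07 V.
V_ov = V_GS − V_TN = 2.69 − 0.787 = 1.9 V.
Since V_DS = 0.07 V < V_ov = 1.9 V, the device is in the triode region.
I_D = k_n [V_ov · V_DS − ½ V_DS²] = 6.4 × [1.9 × 0.07 − 0.5 × 0.07²] = 0.837 mA.

Triode; I_D = 0.837 mA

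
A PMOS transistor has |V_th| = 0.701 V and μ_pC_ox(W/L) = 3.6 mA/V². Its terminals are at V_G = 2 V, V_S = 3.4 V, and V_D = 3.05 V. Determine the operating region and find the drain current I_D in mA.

Triode; I_D = 0.660 mA

V_SG = V_S − V_G = 3.4 − 2 = 1.4 V; V_SD = V_S − V_D = 3.4 − 3.05 = 0.35 V.
V_ov = V_SG − |V_th| = 1.4 − 0.701 = 0.699 V.
Since V_SD = 0.35 V < V_ov = 0.699 V, the device is in the triode region.
I_D = k_p [V_ov · V_SD − ½ V_SD²] = 3.6 × [0.699 × 0.35 − 0.5 × 0.35²] = 0.66 mA.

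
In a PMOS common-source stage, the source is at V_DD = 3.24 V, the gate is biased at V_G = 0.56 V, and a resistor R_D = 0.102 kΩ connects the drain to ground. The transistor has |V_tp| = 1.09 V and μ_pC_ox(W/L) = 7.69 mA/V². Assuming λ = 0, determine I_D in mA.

V_SG = V_DD − V_G = 3.24 − 0.56 = 2.68 V, so V_ov = 2.68 − 1.09 = 1.59 V.
Assume saturation: I_D = ½ k_p V_ov² = 0.5 × 7.69 × 1.59² = 9.72 mA, giving V_SD = V_DD − I_D R_D = 3.24 − 9.72 × 0.102 = 2.25 V.
V_SD = 2.25 V ≥ V_ov = 1.59 V, confirming saturation.

I_D = 9.72 mA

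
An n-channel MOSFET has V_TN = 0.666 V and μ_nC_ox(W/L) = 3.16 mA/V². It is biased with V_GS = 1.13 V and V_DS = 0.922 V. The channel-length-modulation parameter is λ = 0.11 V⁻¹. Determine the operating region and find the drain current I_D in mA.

Saturation; I_D = 0.375 mA

V_ov = V_GS − V_TN = 1.13 − 0.666 = 0.464 V.
Since V_DS = 0.922 V ≥ V_ov = 0.464 V, the device is in saturation.
I_D = ½ k_n V_ov² (1 + λ V_DS) = 0.5 × 3.16 × 0.464² × (1 + 0.11 × 0.922) = 0.375 mA.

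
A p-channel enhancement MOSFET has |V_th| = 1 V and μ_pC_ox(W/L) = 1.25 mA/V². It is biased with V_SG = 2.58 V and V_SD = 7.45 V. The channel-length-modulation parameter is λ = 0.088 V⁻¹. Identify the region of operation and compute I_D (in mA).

V_ov = V_SG − |V_th| = 2.58 − 1 = 1.58 V.
Since V_SD = 7.45 V ≥ V_ov = 1.58 V, the device is in saturation.
I_D = ½ k_p V_ov² (1 + λ V_SD) = 0.5 × 1.25 × 1.58² × (1 + 0.088 × 7.45) = 2.58 mA.

Saturation; I_D = 2.58 mA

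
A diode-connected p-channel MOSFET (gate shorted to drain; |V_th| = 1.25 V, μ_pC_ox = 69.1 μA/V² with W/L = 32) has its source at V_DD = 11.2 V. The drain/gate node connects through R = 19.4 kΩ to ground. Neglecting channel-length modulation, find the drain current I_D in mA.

With gate tied to drain, V_SG = V_SD ≥ V_SG − |V_th|, so the device is in saturation.
k_p = μ_pC_ox · (W/L) = 2.211 mA/V².
KCL at the drain: ½ k_p (V_SG − |V_th|)² = (V_DD − V_SG)/R.
Let x = V_SG − 1.25. Then 21.4 x² + x − 9.95 = 0, giving x = 0.658 V (positive root), so V_SG = 1.91 V.
I_D = (V_DD − V_SG)/R = (11.2 − 1.91) / 19.4 = 0.479 mA.

I_D = 0.479 mA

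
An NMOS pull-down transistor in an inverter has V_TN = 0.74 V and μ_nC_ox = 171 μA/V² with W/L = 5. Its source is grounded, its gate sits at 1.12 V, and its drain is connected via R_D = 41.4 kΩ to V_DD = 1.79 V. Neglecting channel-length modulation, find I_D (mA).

I_D = 0.0396 mA

V_GS = V_G = 1.12 V, so V_ov = 1.12 − 0.74 = 0.38 V.
k_n = μ_nC_ox · (W/L) = 0.855 mA/V².
Assume saturation: I_D = ½ k_n V_ov² = 0.5 × 0.855 × 0.38² = 0.0617 mA, giving V_DS = V_DD − I_D R_D = 1.79 − 0.0617 × 41.4 = -0.766 V.
But -0.766 V < V_ov = 0.38 V, so the device is actually in triode.
In triode I_D = k_n[V_ov V_DS − ½ V_DS²] and I_D = (V_DD − V_DS)/R_D. Equating: 17.7 V_DS² − 14.45 V_DS + 1.79 = 0, giving V_DS = 0.152 V (the root below V_ov).
I_D = (1.79 − 0.152) / 41.4 = 0.0396 mA.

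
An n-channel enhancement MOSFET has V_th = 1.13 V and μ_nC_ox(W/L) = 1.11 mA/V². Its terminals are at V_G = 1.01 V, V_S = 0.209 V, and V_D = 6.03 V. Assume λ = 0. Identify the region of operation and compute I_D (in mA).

V_GS = V_G − V_S = 1.01 − 0.209 = 0.801 V; V_DS = V_D − V_S = 6.03 − 0.209 = 5.82 V.
V_GS = 0.801 V < V_th = 1.13 V, so the transistor is in cutoff.

Cutoff; I_D = 0 mA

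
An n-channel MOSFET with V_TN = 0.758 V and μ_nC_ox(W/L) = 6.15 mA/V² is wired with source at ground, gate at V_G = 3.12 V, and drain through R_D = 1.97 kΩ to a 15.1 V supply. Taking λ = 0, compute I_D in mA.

V_GS = V_G = 3.12 V, so V_ov = 3.12 − 0.758 = 2.36 V.
Assume saturation: I_D = ½ k_n V_ov² = 0.5 × 6.15 × 2.36² = 17.2 mA, giving V_DS = V_DD − I_D R_D = 15.1 − 17.2 × 1.97 = -18.7 V.
But -18.7 V < V_ov = 2.36 V, so the device is actually in triode.
In triode I_D = k_n[V_ov V_DS − ½ V_DS²] and I_D = (V_DD − V_DS)/R_D. Equating: 6.06 V_DS² − 29.62 V_DS + 15.1 = 0, giving V_DS = 0.578 V (the root below V_ov).
I_D = (15.1 − 0.578) / 1.97 = 7.37 mA.

I_D = 7.37 mA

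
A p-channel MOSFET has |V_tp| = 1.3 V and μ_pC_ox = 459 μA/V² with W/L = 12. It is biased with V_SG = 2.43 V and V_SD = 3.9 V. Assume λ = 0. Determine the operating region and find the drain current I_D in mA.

k_p = μ_pC_ox · (W/L) = 5.508 mA/V².
V_ov = V_SG − |V_tp| = 2.43 − 1.3 = 1.13 V.
Since V_SD = 3.9 V ≥ V_ov = 1.13 V, the device is in saturation.
I_D = ½ k_p V_ov² = 0.5 × 5.508 × 1.13² = 3.52 mA.

Saturation; I_D = 3.52 mA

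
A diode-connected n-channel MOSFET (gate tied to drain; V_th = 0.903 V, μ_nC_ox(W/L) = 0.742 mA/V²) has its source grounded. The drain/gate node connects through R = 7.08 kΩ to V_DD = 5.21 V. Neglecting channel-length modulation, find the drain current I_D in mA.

I_D = 0.452 mA

With gate tied to drain, V_GS = V_DS ≥ V_GS − V_th, so the device is in saturation.
KCL at the drain: ½ k_n (V_GS − V_th)² = (V_DD − V_GS)/R.
Let x = V_GS − 0.903. Then 2.63 x² + x − 4.307 = 0, giving x = 1.1 V (positive root), so V_GS = 2.01 V.
I_D = (V_DD − V_GS)/R = (5.21 − 2.01) / 7.08 = 0.452 mA.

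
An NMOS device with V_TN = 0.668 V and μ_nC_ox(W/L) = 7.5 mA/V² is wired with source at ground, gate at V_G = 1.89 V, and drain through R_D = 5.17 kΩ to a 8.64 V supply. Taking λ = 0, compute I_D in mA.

V_GS = V_G = 1.89 V, so V_ov = 1.89 − 0.668 = 1.22 V.
Assume saturation: I_D = ½ k_n V_ov² = 0.5 × 7.5 × 1.22² = 5.6 mA, giving V_DS = V_DD − I_D R_D = 8.64 − 5.6 × 5.17 = -20.3 V.
But -20.3 V < V_ov = 1.22 V, so the device is actually in triode.
In triode I_D = k_n[V_ov V_DS − ½ V_DS²] and I_D = (V_DD − V_DS)/R_D. Equating: 19.4 V_DS² − 48.38 V_DS + 8.64 = 0, giving V_DS = 0.194 V (the root below V_ov).
I_D = (8.64 − 0.194) / 5.17 = 1.63 mA.

I_D = 1.63 mA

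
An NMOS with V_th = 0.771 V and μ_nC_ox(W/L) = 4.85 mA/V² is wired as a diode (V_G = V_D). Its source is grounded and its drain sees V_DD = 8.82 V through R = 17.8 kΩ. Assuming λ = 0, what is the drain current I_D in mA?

With gate tied to drain, V_GS = V_DS ≥ V_GS − V_th, so the device is in saturation.
KCL at the drain: ½ k_n (V_GS − V_th)² = (V_DD − V_GS)/R.
Let x = V_GS − 0.771. Then 43.2 x² + x − 8.049 = 0, giving x = 0.42 V (positive root), so V_GS = 1.19 V.
I_D = (V_DD − V_GS)/R = (8.82 − 1.19) / 17.8 = 0.429 mA.

I_D = 0.429 mA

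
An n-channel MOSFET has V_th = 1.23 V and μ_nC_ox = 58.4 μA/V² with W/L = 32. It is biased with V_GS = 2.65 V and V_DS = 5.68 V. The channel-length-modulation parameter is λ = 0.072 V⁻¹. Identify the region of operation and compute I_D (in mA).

k_n = μ_nC_ox · (W/L) = 1.869 mA/V².
V_ov = V_GS − V_th = 2.65 − 1.23 = 1.42 V.
Since V_DS = 5.68 V ≥ V_ov = 1.42 V, the device is in saturation.
I_D = ½ k_n V_ov² (1 + λ V_DS) = 0.5 × 1.869 × 1.42² × (1 + 0.072 × 5.68) = 2.65 mA.

Saturation; I_D = 2.65 mA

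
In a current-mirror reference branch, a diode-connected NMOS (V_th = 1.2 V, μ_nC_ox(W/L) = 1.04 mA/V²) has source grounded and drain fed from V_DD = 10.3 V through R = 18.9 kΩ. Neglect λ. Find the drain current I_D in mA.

I_D = 0.433 mA

With gate tied to drain, V_GS = V_DS ≥ V_GS − V_th, so the device is in saturation.
KCL at the drain: ½ k_n (V_GS − V_th)² = (V_DD − V_GS)/R.
Let x = V_GS − 1.2. Then 9.83 x² + x − 9.1 = 0, giving x = 0.913 V (positive root), so V_GS = 2.11 V.
I_D = (V_DD − V_GS)/R = (10.3 − 2.11) / 18.9 = 0.433 mA.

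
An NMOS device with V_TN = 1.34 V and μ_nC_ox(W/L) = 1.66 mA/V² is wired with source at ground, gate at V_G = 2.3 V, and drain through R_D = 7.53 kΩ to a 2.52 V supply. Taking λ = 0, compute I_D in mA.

V_GS = V_G = 2.3 V, so V_ov = 2.3 − 1.34 = 0.96 V.
Assume saturation: I_D = ½ k_n V_ov² = 0.5 × 1.66 × 0.96² = 0.765 mA, giving V_DS = V_DD − I_D R_D = 2.52 − 0.765 × 7.53 = -3.24 V.
But -3.24 V < V_ov = 0.96 V, so the device is actually in triode.
In triode I_D = k_n[V_ov V_DS − ½ V_DS²] and I_D = (V_DD − V_DS)/R_D. Equating: 6.25 V_DS² − 13 V_DS + 2.52 = 0, giving V_DS = 0.216 V (the root below V_ov).
I_D = (2.52 − 0.216) / 7.53 = 0.306 mA.

I_D = 0.306 mA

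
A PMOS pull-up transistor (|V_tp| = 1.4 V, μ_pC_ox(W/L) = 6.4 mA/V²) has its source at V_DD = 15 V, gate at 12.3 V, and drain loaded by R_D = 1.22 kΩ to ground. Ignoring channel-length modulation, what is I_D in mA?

I_D = 5.41 mA

V_SG = V_DD − V_G = 15 − 12.3 = 2.7 V, so V_ov = 2.7 − 1.4 = 1.3 V.
Assume saturation: I_D = ½ k_p V_ov² = 0.5 × 6.4 × 1.3² = 5.41 mA, giving V_SD = V_DD − I_D R_D = 15 − 5.41 × 1.22 = 8.4 V.
V_SD = 8.4 V ≥ V_ov = 1.3 V, confirming saturation.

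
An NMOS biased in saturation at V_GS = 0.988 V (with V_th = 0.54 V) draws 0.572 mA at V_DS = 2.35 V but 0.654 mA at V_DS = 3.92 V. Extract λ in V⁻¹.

With V_GS fixed, I_D ∝ (1 + λ V_DS) in saturation, so I_D2/I_D1 = (1 + λ V_DS2)/(1 + λ V_DS1).
0.654/0.572 = 1.143 = (1 + 3.92 λ)/(1 + 2.35 λ).
Solving: λ (I_D1 V_DS2 − I_D2 V_DS1) = I_D2 − I_D1, so λ = (0.654 − 0.572) / (0.572 × 3.92 − 0.654 × 2.35) = 0.082 / 0.705 = 0.116 V⁻¹.

λ = 0.116 V⁻¹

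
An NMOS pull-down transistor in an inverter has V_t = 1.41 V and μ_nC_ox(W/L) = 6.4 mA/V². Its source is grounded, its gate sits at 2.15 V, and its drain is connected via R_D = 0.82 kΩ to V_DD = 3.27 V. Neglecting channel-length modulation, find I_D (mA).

V_GS = V_G = 2.15 V, so V_ov = 2.15 − 1.41 = 0.74 V.
Assume saturation: I_D = ½ k_n V_ov² = 0.5 × 6.4 × 0.74² = 1.75 mA, giving V_DS = V_DD − I_D R_D = 3.27 − 1.75 × 0.82 = 1.83 V.
V_DS = 1.83 V ≥ V_ov = 0.74 V, confirming saturation.

I_D = 1.75 mA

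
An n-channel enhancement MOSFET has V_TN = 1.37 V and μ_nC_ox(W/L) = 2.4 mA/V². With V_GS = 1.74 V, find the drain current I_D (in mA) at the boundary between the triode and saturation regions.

At the boundary V_DS = V_ov = V_GS − V_TN = 1.74 − 1.37 = 0.37 V.
I_D = ½ k_n V_ov² = 0.5 × 2.4 × 0.37² = 0.164 mA.

I_D = 0.164 mA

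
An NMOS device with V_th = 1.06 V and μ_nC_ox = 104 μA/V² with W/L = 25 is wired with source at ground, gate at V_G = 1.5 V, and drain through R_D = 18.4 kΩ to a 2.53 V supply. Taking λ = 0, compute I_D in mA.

V_GS = V_G = 1.5 V, so V_ov = 1.5 − 1.06 = 0.44 V.
k_n = μ_nC_ox · (W/L) = 2.6 mA/V².
Assume saturation: I_D = ½ k_n V_ov² = 0.5 × 2.6 × 0.44² = 0.252 mA, giving V_DS = V_DD − I_D R_D = 2.53 − 0.252 × 18.4 = -2.1 V.
But -2.1 V < V_ov = 0.44 V, so the device is actually in triode.
In triode I_D = k_n[V_ov V_DS − ½ V_DS²] and I_D = (V_DD − V_DS)/R_D. Equating: 23.9 V_DS² − 22.05 V_DS + 2.53 = 0, giving V_DS = 0.134 V (the root below V_ov).
I_D = (2.53 − 0.134) / 18.4 = 0.13 mA.

I_D = 0.130 mA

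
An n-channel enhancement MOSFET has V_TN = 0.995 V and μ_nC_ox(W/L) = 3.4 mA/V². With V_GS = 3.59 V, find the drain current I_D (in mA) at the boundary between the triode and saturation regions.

At the boundary V_DS = V_ov = V_GS − V_TN = 3.59 − 0.995 = 2.59 V.
I_D = ½ k_n V_ov² = 0.5 × 3.4 × 2.59² = 11.4 mA.

I_D = 11.4 mA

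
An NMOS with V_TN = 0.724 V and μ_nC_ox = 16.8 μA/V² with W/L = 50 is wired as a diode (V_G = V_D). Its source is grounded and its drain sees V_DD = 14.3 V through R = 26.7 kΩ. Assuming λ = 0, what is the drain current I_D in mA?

I_D = 0.469 mA

With gate tied to drain, V_GS = V_DS ≥ V_GS − V_TN, so the device is in saturation.
k_n = μ_nC_ox · (W/L) = 0.84 mA/V².
KCL at the drain: ½ k_n (V_GS − V_TN)² = (V_DD − V_GS)/R.
Let x = V_GS − 0.724. Then 11.2 x² + x − 13.58 = 0, giving x = 1.06 V (positive root), so V_GS = 1.78 V.
I_D = (V_DD − V_GS)/R = (14.3 − 1.78) / 26.7 = 0.469 mA.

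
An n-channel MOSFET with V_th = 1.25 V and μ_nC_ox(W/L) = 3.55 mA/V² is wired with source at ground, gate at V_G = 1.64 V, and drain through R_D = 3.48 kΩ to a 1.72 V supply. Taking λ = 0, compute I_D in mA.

I_D = 0.270 mA

V_GS = V_G = 1.64 V, so V_ov = 1.64 − 1.25 = 0.39 V.
Assume saturation: I_D = ½ k_n V_ov² = 0.5 × 3.55 × 0.39² = 0.27 mA, giving V_DS = V_DD − I_D R_D = 1.72 − 0.27 × 3.48 = 0.78 V.
V_DS = 0.78 V ≥ V_ov = 0.39 V, confirming saturation.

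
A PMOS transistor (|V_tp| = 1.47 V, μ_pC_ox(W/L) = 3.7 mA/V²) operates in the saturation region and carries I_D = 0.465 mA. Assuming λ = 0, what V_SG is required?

V_SG = 1.97 V

In saturation I_D = ½ k_p (V_SG − |V_tp|)², so V_SG − |V_tp| = √(2 I_D / k_p) = √(2 × 0.465 / 3.7) = 0.501 V.
V_SG = 1.47 + 0.501 = 1.97 V.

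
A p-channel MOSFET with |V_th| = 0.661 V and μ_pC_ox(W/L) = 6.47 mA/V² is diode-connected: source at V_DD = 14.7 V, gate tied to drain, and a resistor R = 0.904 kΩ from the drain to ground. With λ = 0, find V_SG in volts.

With gate tied to drain, V_SG = V_SD ≥ V_SG − |V_th|, so the device is in saturation.
KCL at the drain: ½ k_p (V_SG − |V_th|)² = (V_DD − V_SG)/R.
Let x = V_SG − 0.661. Then 2.92 x² + x − 14.04 = 0, giving x = 2.03 V (positive root), so V_SG = 2.69 V.
I_D = (V_DD − V_SG)/R = (14.7 − 2.69) / 0.904 = 13.3 mA.

V_SG = 2.69 V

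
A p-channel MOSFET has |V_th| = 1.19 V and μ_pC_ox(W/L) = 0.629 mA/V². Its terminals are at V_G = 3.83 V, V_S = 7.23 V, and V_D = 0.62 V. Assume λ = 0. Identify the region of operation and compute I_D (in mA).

Saturation; I_D = 1.54 mA

V_SG = V_S − V_G = 7.23 − 3.83 = 3.4 V; V_SD = V_S − V_D = 7.23 − 0.62 = 6.61 V.
V_ov = V_SG − |V_th| = 3.4 − 1.19 = 2.21 V.
Since V_SD = 6.61 V ≥ V_ov = 2.21 V, the device is in saturation.
I_D = ½ k_p V_ov² = 0.5 × 0.629 × 2.21² = 1.54 mA.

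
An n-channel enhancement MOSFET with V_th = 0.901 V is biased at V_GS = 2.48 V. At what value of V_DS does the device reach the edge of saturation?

V_DS,sat = 1.58 V

The boundary between triode and saturation is V_DS = V_GS − V_th = V_ov.
V_ov = 2.48 − 0.901 = 1.58 V.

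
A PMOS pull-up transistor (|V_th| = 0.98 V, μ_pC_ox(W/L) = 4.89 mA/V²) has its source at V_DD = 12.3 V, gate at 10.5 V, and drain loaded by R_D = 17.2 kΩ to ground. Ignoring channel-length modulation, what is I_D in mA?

V_SG = V_DD − V_G = 12.3 − 10.5 = 1.8 V, so V_ov = 1.8 − 0.98 = 0.82 V.
Assume saturation: I_D = ½ k_p V_ov² = 0.5 × 4.89 × 0.82² = 1.64 mA, giving V_SD = V_DD − I_D R_D = 12.3 − 1.64 × 17.2 = -16 V.
But -16 V < V_ov = 0.82 V, so the device is actually in triode.
In triode I_D = k_p[V_ov V_SD − ½ V_SD²] and I_D = (V_DD − V_SD)/R_D. Equating: 42.1 V_SD² − 69.97 V_SD + 12.3 = 0, giving V_SD = 0.2 V (the root below V_ov).
I_D = (12.3 − 0.2) / 17.2 = 0.704 mA.

I_D = 0.704 mA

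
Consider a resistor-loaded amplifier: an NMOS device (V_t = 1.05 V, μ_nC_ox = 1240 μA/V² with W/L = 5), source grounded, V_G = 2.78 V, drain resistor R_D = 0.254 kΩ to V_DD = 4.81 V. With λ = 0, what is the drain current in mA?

I_D = 9.28 mA

V_GS = V_G = 2.78 V, so V_ov = 2.78 − 1.05 = 1.73 V.
k_n = μ_nC_ox · (W/L) = 6.2 mA/V².
Assume saturation: I_D = ½ k_n V_ov² = 0.5 × 6.2 × 1.73² = 9.28 mA, giving V_DS = V_DD − I_D R_D = 4.81 − 9.28 × 0.254 = 2.45 V.
V_DS = 2.45 V ≥ V_ov = 1.73 V, confirming saturation.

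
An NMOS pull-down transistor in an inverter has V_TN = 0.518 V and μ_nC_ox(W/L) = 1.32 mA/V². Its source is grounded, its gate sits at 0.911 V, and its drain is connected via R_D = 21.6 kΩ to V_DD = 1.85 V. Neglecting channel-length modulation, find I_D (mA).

V_GS = V_G = 0.911 V, so V_ov = 0.911 − 0.518 = 0.393 V.
Assume saturation: I_D = ½ k_n V_ov² = 0.5 × 1.32 × 0.393² = 0.102 mA, giving V_DS = V_DD − I_D R_D = 1.85 − 0.102 × 21.6 = -0.352 V.
But -0.352 V < V_ov = 0.393 V, so the device is actually in triode.
In triode I_D = k_n[V_ov V_DS − ½ V_DS²] and I_D = (V_DD − V_DS)/R_D. Equating: 14.3 V_DS² − 12.21 V_DS + 1.85 = 0, giving V_DS = 0.197 V (the root below V_ov).
I_D = (1.85 − 0.197) / 21.6 = 0.0765 mA.

I_D = 0.0765 mA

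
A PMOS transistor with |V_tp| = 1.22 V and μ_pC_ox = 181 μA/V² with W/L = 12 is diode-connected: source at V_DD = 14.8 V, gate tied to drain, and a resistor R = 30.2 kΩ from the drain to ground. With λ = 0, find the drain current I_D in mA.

With gate tied to drain, V_SG = V_SD ≥ V_SG − |V_tp|, so the device is in saturation.
k_p = μ_pC_ox · (W/L) = 2.172 mA/V².
KCL at the drain: ½ k_p (V_SG − |V_tp|)² = (V_DD − V_SG)/R.
Let x = V_SG − 1.22. Then 32.8 x² + x − 13.58 = 0, giving x = 0.628 V (positive root), so V_SG = 1.85 V.
I_D = (V_DD − V_SG)/R = (14.8 − 1.85) / 30.2 = 0.429 mA.

I_D = 0.429 mA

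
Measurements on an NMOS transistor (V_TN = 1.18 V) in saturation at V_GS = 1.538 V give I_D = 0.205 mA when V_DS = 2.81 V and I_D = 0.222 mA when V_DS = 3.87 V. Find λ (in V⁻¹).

With V_GS fixed, I_D ∝ (1 + λ V_DS) in saturation, so I_D2/I_D1 = (1 + λ V_DS2)/(1 + λ V_DS1).
0.222/0.205 = 1.083 = (1 + 3.87 λ)/(1 + 2.81 λ).
Solving: λ (I_D1 V_DS2 − I_D2 V_DS1) = I_D2 − I_D1, so λ = (0.222 − 0.205) / (0.205 × 3.87 − 0.222 × 2.81) = 0.017 / 0.17 = 0.1 V⁻¹.

λ = 0.100 V⁻¹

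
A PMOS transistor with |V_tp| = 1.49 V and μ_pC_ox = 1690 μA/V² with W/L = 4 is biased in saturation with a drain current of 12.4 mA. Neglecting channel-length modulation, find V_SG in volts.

k_p = μ_pC_ox · (W/L) = 6.76 mA/V².
In saturation I_D = ½ k_p (V_SG − |V_tp|)², so V_SG − |V_tp| = √(2 I_D / k_p) = √(2 × 12.4 / 6.76) = 1.92 V.
V_SG = 1.49 + 1.92 = 3.41 V.

V_SG = 3.41 V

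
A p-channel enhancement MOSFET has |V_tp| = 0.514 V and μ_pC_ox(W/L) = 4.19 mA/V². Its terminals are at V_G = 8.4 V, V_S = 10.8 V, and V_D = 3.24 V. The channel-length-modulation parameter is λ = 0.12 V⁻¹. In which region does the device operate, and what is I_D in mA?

Saturation; I_D = 14.2 mA

V_SG = V_S − V_G = 10.8 − 8.4 = 2.4 V; V_SD = V_S − V_D = 10.8 − 3.24 = 7.56 V.
V_ov = V_SG − |V_tp| = 2.4 − 0.514 = 1.89 V.
Since V_SD = 7.56 V ≥ V_ov = 1.89 V, the device is in saturation.
I_D = ½ k_p V_ov² (1 + λ V_SD) = 0.5 × 4.19 × 1.89² × (1 + 0.12 × 7.56) = 14.2 mA.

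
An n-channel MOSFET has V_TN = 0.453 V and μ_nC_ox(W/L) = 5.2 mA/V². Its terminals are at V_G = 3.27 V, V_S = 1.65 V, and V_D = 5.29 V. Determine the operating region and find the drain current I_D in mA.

V_GS = V_G − V_S = 3.27 − 1.65 = 1.62 V; V_DS = V_D − V_S = 5.29 − 1.65 = 3.64 V.
V_ov = V_GS − V_TN = 1.62 − 0.453 = 1.17 V.
Since V_DS = 3.64 V ≥ V_ov = 1.17 V, the device is in saturation.
I_D = ½ k_n V_ov² = 0.5 × 5.2 × 1.17² = 3.54 mA.

Saturation; I_D = 3.54 mA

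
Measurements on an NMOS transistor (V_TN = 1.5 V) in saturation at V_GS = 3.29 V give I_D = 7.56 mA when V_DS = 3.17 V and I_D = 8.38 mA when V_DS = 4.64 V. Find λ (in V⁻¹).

λ = 0.0963 V⁻¹

With V_GS fixed, I_D ∝ (1 + λ V_DS) in saturation, so I_D2/I_D1 = (1 + λ V_DS2)/(1 + λ V_DS1).
8.38/7.56 = 1.108 = (1 + 4.64 λ)/(1 + 3.17 λ).
Solving: λ (I_D1 V_DS2 − I_D2 V_DS1) = I_D2 − I_D1, so λ = (8.38 − 7.56) / (7.56 × 4.64 − 8.38 × 3.17) = 0.82 / 8.51 = 0.0963 V⁻¹.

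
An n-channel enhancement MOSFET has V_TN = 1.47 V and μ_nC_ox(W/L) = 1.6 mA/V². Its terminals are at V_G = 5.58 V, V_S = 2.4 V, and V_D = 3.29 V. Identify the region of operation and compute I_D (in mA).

Triode; I_D = 1.80 mA

V_GS = V_G − V_S = 5.58 − 2.4 = 3.18 V; V_DS = V_D − V_S = 3.29 − 2.4 = 0.89 V.
V_ov = V_GS − V_TN = 3.18 − 1.47 = 1.71 V.
Since V_DS = 0.89 V < V_ov = 1.71 V, the device is in the triode region.
I_D = k_n [V_ov · V_DS − ½ V_DS²] = 1.6 × [1.71 × 0.89 − 0.5 × 0.89²] = 1.8 mA.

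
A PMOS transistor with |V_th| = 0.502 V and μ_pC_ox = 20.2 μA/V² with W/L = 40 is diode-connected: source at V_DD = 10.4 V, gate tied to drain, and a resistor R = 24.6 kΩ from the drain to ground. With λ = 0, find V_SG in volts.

V_SG = 1.45 V

With gate tied to drain, V_SG = V_SD ≥ V_SG − |V_th|, so the device is in saturation.
k_p = μ_pC_ox · (W/L) = 0.808 mA/V².
KCL at the drain: ½ k_p (V_SG − |V_th|)² = (V_DD − V_SG)/R.
Let x = V_SG − 0.502. Then 9.94 x² + x − 9.898 = 0, giving x = 0.949 V (positive root), so V_SG = 1.45 V.
I_D = (V_DD − V_SG)/R = (10.4 − 1.45) / 24.6 = 0.364 mA.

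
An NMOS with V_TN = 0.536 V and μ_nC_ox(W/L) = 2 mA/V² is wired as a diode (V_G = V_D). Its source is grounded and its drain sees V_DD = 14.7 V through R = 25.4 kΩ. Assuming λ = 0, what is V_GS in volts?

V_GS = 1.26 V

With gate tied to drain, V_GS = V_DS ≥ V_GS − V_TN, so the device is in saturation.
KCL at the drain: ½ k_n (V_GS − V_TN)² = (V_DD − V_GS)/R.
Let x = V_GS − 0.536. Then 25.4 x² + x − 14.16 = 0, giving x = 0.727 V (positive root), so V_GS = 1.26 V.
I_D = (V_DD − V_GS)/R = (14.7 − 1.26) / 25.4 = 0.529 mA.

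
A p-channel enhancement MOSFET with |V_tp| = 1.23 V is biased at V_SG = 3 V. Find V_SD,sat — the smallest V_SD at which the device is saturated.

The boundary between triode and saturation is V_SD = V_SG − |V_tp| = V_ov.
V_ov = 3 − 1.23 = 1.77 V.

V_SD,sat = 1.77 V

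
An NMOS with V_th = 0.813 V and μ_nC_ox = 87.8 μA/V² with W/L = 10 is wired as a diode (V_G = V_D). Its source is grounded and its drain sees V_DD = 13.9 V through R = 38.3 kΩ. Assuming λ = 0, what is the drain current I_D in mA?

With gate tied to drain, V_GS = V_DS ≥ V_GS − V_th, so the device is in saturation.
k_n = μ_nC_ox · (W/L) = 0.878 mA/V².
KCL at the drain: ½ k_n (V_GS − V_th)² = (V_DD − V_GS)/R.
Let x = V_GS − 0.813. Then 16.8 x² + x − 13.09 = 0, giving x = 0.853 V (positive root), so V_GS = 1.67 V.
I_D = (V_DD − V_GS)/R = (13.9 − 1.67) / 38.3 = 0.319 mA.

I_D = 0.319 mA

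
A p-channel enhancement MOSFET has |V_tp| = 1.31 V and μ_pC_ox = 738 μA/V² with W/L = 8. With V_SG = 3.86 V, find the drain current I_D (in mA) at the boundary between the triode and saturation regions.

At the boundary V_SD = V_ov = V_SG − |V_tp| = 3.86 − 1.31 = 2.55 V.
k_p = μ_pC_ox · (W/L) = 5.904 mA/V².
I_D = ½ k_p V_ov² = 0.5 × 5.904 × 2.55² = 19.2 mA.

I_D = 19.2 mA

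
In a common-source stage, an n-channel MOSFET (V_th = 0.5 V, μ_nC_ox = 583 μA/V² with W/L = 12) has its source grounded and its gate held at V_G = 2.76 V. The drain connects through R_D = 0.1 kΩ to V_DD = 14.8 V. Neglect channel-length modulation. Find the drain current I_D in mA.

I_D = 17.9 mA

V_GS = V_G = 2.76 V, so V_ov = 2.76 − 0.5 = 2.26 V.
k_n = μ_nC_ox · (W/L) = 6.996 mA/V².
Assume saturation: I_D = ½ k_n V_ov² = 0.5 × 6.996 × 2.26² = 17.9 mA, giving V_DS = V_DD − I_D R_D = 14.8 − 17.9 × 0.1 = 13 V.
V_DS = 13 V ≥ V_ov = 2.26 V, confirming saturation.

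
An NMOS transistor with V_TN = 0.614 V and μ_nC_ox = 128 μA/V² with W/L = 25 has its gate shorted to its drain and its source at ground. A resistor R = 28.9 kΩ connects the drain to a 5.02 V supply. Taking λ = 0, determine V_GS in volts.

With gate tied to drain, V_GS = V_DS ≥ V_GS − V_TN, so the device is in saturation.
k_n = μ_nC_ox · (W/L) = 3.2 mA/V².
KCL at the drain: ½ k_n (V_GS − V_TN)² = (V_DD − V_GS)/R.
Let x = V_GS − 0.614. Then 46.2 x² + x − 4.406 = 0, giving x = 0.298 V (positive root), so V_GS = 0.912 V.
I_D = (V_DD − V_GS)/R = (5.02 − 0.912) / 28.9 = 0.142 mA.

V_GS = 0.912 V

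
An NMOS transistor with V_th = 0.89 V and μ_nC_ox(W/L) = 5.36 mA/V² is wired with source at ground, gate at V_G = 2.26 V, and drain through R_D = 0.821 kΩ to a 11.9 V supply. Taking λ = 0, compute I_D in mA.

I_D = 5.03 mA

V_GS = V_G = 2.26 V, so V_ov = 2.26 − 0.89 = 1.37 V.
Assume saturation: I_D = ½ k_n V_ov² = 0.5 × 5.36 × 1.37² = 5.03 mA, giving V_DS = V_DD − I_D R_D = 11.9 − 5.03 × 0.821 = 7.77 V.
V_DS = 7.77 V ≥ V_ov = 1.37 V, confirming saturation.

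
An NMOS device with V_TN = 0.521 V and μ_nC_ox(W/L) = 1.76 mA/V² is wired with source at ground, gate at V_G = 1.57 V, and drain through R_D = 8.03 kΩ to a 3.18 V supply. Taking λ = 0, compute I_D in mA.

I_D = 0.368 mA

V_GS = V_G = 1.57 V, so V_ov = 1.57 − 0.521 = 1.05 V.
Assume saturation: I_D = ½ k_n V_ov² = 0.5 × 1.76 × 1.05² = 0.968 mA, giving V_DS = V_DD − I_D R_D = 3.18 − 0.968 × 8.03 = -4.6 V.
But -4.6 V < V_ov = 1.05 V, so the device is actually in triode.
In triode I_D = k_n[V_ov V_DS − ½ V_DS²] and I_D = (V_DD − V_DS)/R_D. Equating: 7.07 V_DS² − 15.83 V_DS + 3.18 = 0, giving V_DS = 0.223 V (the root below V_ov).
I_D = (3.18 − 0.223) / 8.03 = 0.368 mA.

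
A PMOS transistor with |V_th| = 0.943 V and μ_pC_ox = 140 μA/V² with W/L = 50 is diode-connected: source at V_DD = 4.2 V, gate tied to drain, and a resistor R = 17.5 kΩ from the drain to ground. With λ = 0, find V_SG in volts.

With gate tied to drain, V_SG = V_SD ≥ V_SG − |V_th|, so the device is in saturation.
k_p = μ_pC_ox · (W/L) = 7 mA/V².
KCL at the drain: ½ k_p (V_SG − |V_th|)² = (V_DD − V_SG)/R.
Let x = V_SG − 0.943. Then 61.2 x² + x − 3.257 = 0, giving x = 0.223 V (positive root), so V_SG = 1.17 V.
I_D = (V_DD − V_SG)/R = (4.2 − 1.17) / 17.5 = 0.173 mA.

V_SG = 1.17 V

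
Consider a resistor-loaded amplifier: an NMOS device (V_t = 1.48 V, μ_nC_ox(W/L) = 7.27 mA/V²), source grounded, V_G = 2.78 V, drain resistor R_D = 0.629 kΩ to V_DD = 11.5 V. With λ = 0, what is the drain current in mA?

I_D = 6.14 mA

V_GS = V_G = 2.78 V, so V_ov = 2.78 − 1.48 = 1.3 V.
Assume saturation: I_D = ½ k_n V_ov² = 0.5 × 7.27 × 1.3² = 6.14 mA, giving V_DS = V_DD − I_D R_D = 11.5 − 6.14 × 0.629 = 7.64 V.
V_DS = 7.64 V ≥ V_ov = 1.3 V, confirming saturation.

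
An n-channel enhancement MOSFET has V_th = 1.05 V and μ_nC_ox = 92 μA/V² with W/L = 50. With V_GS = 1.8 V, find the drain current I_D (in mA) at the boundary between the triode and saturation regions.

I_D = 1.29 mA

At the boundary V_DS = V_ov = V_GS − V_th = 1.8 − 1.05 = 0.75 V.
k_n = μ_nC_ox · (W/L) = 4.6 mA/V².
I_D = ½ k_n V_ov² = 0.5 × 4.6 × 0.75² = 1.29 mA.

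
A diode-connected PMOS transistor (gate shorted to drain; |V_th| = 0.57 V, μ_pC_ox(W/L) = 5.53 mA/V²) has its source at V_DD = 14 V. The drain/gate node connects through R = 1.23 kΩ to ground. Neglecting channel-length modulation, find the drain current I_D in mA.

With gate tied to drain, V_SG = V_SD ≥ V_SG − |V_th|, so the device is in saturation.
KCL at the drain: ½ k_p (V_SG − |V_th|)² = (V_DD − V_SG)/R.
Let x = V_SG − 0.57. Then 3.4 x² + x − 13.43 = 0, giving x = 1.85 V (positive root), so V_SG = 2.42 V.
I_D = (V_DD − V_SG)/R = (14 − 2.42) / 1.23 = 9.42 mA.

I_D = 9.42 mA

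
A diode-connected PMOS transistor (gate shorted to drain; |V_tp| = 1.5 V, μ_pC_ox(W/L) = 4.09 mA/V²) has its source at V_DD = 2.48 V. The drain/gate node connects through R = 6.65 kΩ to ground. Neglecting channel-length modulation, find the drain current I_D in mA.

I_D = 0.112 mA

With gate tied to drain, V_SG = V_SD ≥ V_SG − |V_tp|, so the device is in saturation.
KCL at the drain: ½ k_p (V_SG − |V_tp|)² = (V_DD − V_SG)/R.
Let x = V_SG − 1.5. Then 13.6 x² + x − 0.98 = 0, giving x = 0.234 V (positive root), so V_SG = 1.73 V.
I_D = (V_DD − V_SG)/R = (2.48 − 1.73) / 6.65 = 0.112 mA.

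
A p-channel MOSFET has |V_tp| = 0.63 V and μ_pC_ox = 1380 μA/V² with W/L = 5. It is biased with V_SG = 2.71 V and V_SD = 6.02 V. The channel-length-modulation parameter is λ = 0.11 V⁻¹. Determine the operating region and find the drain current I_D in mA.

k_p = μ_pC_ox · (W/L) = 6.9 mA/V².
V_ov = V_SG − |V_tp| = 2.71 − 0.63 = 2.08 V.
Since V_SD = 6.02 V ≥ V_ov = 2.08 V, the device is in saturation.
I_D = ½ k_p V_ov² (1 + λ V_SD) = 0.5 × 6.9 × 2.08² × (1 + 0.11 × 6.02) = 24.8 mA.

Saturation; I_D = 24.8 mA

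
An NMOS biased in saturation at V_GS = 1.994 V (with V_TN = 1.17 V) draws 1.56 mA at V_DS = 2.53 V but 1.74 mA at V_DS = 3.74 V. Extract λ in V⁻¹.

With V_GS fixed, I_D ∝ (1 + λ V_DS) in saturation, so I_D2/I_D1 = (1 + λ V_DS2)/(1 + λ V_DS1).
1.74/1.56 = 1.115 = (1 + 3.74 λ)/(1 + 2.53 λ).
Solving: λ (I_D1 V_DS2 − I_D2 V_DS1) = I_D2 − I_D1, so λ = (1.74 − 1.56) / (1.56 × 3.74 − 1.74 × 2.53) = 0.18 / 1.43 = 0.126 V⁻¹.

λ = 0.126 V⁻¹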